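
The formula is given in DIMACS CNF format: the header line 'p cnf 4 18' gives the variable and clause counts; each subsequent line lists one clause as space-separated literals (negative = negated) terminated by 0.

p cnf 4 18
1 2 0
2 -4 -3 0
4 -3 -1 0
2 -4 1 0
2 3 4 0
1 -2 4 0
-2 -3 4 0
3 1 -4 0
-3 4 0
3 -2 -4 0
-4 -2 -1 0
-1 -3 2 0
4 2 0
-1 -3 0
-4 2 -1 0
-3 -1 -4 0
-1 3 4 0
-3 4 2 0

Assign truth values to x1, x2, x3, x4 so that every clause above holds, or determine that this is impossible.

Case x1 = False:
(x2) alone gives x2 = True.
(x4) alone gives x4 = True.
(x3) alone gives x3 = True.
This assignment satisfies each clause.

x1: False, x2: True, x3: True, x4: True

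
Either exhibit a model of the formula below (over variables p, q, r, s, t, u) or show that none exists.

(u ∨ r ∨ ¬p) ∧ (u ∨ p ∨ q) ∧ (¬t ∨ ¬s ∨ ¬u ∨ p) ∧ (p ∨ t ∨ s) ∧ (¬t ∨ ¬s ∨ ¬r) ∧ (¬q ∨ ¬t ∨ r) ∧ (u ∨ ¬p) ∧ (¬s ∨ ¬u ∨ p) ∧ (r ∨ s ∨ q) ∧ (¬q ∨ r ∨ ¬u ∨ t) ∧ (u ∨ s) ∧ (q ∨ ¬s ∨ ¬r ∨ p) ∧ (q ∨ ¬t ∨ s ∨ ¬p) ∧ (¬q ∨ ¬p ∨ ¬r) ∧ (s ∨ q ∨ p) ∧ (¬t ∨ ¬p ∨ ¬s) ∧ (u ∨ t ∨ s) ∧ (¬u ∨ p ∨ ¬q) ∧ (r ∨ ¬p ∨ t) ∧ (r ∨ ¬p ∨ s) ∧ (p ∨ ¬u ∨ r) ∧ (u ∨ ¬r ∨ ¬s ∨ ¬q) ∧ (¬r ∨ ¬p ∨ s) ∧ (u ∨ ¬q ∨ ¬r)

p=False, q=True, r=False, s=True, t=False, u=False

Branch on u: set u = False.
Unit clause (¬p) forces p = False.
Unit clause (q) forces q = True.
Unit clause (s) forces s = True.
Unit clause (¬r) forces r = False.
Unit clause (¬t) forces t = False.
This assignment satisfies each clause.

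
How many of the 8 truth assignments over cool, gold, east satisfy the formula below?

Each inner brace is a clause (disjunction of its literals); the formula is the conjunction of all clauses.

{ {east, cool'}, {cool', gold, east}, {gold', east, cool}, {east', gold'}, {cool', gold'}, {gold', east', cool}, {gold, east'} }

There are 2^3 = 8 truth assignments over (cool, gold, east).
Check each against the 7 clauses (columns in the order cool, gold, east):
  F F F  ✓ satisfies all
  F F T  ✗ fails (gold + east')
  F T F  ✗ fails (gold' + east + cool)
  F T T  ✗ fails (east' + gold')
  T F F  ✗ fails (east + cool')
  T F T  ✗ fails (gold + east')
  T T F  ✗ fails (east + cool')
  T T T  ✗ fails (east' + gold')
1 of the 8 rows is a model.

1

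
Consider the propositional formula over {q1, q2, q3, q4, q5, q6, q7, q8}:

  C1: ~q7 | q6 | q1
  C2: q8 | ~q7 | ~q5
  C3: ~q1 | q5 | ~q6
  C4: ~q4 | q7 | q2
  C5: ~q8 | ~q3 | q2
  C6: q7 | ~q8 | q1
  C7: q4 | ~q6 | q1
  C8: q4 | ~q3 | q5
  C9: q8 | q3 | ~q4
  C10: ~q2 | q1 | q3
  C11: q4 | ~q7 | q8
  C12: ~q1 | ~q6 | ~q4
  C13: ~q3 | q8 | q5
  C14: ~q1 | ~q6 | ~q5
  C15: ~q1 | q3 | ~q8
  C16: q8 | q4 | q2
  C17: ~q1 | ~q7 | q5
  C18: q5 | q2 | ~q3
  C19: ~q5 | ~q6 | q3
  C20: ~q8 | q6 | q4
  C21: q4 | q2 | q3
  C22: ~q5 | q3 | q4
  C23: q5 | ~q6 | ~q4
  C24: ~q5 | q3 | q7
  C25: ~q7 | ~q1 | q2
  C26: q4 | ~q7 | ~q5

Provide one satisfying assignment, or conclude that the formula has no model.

Case q7 = 0:
Case q4 = 1:
The clause (q2) is unit, so q2 = 1.
Case q8 = 0:
The clause (q3) is unit, so q3 = 1.
The clause (q5) is unit, so q5 = 1.
Case q1 = 0:
Every clause is now satisfied; q6 is unconstrained.

q1=0; q2=1; q3=1; q4=1; q5=1; q6=1; q7=0; q8=0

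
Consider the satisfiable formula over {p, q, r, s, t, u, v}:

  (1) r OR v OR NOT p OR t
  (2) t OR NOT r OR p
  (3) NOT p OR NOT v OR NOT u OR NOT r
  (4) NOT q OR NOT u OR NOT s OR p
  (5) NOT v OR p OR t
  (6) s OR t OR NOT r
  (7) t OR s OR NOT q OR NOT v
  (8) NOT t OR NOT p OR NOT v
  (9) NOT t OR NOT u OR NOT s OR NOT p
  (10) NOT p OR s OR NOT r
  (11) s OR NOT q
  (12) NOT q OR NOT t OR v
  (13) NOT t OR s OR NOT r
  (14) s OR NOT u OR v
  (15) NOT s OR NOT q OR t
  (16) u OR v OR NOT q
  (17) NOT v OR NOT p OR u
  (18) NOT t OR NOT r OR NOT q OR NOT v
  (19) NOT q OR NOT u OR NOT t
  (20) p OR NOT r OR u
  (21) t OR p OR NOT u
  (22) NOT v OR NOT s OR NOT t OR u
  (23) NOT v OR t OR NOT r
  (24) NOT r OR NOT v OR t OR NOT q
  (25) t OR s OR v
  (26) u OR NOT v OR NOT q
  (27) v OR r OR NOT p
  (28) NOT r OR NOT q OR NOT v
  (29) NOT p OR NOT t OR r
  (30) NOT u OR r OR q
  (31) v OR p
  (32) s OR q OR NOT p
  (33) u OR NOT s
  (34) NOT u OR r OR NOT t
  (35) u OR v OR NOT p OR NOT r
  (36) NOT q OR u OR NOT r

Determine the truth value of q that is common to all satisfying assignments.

Suppose q = true.
From the singleton clause (s), s = true.
From the singleton clause (t), t = true.
From the singleton clause (v), v = true.
From the singleton clause (NOT p), p = false.
From the singleton clause (NOT u), u = false.
Now (u) is unsatisfied and unit — conflict.
So every satisfying assignment has q = False.

False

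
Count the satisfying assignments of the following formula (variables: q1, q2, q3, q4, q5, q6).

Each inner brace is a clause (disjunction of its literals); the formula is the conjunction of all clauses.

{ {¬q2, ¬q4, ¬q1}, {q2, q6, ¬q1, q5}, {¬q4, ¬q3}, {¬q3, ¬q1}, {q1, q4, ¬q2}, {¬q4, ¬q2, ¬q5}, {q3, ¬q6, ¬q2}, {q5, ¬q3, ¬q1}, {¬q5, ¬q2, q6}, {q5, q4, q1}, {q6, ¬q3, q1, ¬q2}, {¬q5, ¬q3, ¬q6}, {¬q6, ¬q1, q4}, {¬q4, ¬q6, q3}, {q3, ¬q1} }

There are 2^6 = 64 truth assignments over (q1, q2, q3, q4, q5, q6).
Split on q5. With q5 = True, the clauses containing q5 are satisfied and ¬q5 drops from the rest; 4 of the 2^5 = 32 assignments to the other variables satisfy what remains.
With q5 = False, by the same count on the reduced clause set, 2 assignments work.
(One model: q1=F, q2=F, q3=F, q4=F, q5=T, q6=F.)
Total: 4 + 2 = 6.

6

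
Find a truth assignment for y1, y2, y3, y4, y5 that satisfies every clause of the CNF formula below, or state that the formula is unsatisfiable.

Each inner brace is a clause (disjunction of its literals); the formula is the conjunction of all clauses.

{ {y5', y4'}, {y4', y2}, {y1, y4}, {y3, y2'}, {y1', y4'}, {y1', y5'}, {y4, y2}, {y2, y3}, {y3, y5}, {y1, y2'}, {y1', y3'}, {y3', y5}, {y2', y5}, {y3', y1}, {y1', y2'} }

UNSATISFIABLE

Branch on y5: set y5 = 0.
Unit clause (y3) forces y3 = 1.
Now (y3') is unsatisfied and unit — conflict.
So y5 must be the other value — set y5 = 1.
Unit clause (y4') forces y4 = 0.
Unit clause (y1) forces y1 = 1.
Now (y1') is unsatisfied and unit — conflict.
Neither y5 = 1 nor y5 = 0 works.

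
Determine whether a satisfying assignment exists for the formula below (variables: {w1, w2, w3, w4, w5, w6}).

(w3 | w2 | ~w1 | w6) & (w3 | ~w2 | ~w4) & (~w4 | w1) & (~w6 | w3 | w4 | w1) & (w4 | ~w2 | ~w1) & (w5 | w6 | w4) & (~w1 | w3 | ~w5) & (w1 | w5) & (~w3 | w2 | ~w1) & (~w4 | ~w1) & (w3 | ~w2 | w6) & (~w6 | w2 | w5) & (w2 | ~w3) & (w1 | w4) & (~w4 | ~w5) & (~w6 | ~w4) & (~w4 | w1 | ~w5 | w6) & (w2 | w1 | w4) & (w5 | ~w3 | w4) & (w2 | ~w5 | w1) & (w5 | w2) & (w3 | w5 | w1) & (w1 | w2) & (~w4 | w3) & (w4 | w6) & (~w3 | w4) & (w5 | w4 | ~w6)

No, unsatisfiable

Try w4 = 0.
Unit clause (w1) forces w1 = 1.
Unit clause (~w2) forces w2 = 0.
Unit clause (~w3) forces w3 = 0.
Unit clause (w6) forces w6 = 1.
Unit clause (~w5) forces w5 = 0.
But (w5) is also a unit clause — contradiction.
That branch fails; take w4 = 1 instead.
Unit clause (w1) forces w1 = 1.
But (~w1) is also a unit clause — contradiction.
Neither w4 = 1 nor w4 = 0 works.
No assignment satisfies every clause.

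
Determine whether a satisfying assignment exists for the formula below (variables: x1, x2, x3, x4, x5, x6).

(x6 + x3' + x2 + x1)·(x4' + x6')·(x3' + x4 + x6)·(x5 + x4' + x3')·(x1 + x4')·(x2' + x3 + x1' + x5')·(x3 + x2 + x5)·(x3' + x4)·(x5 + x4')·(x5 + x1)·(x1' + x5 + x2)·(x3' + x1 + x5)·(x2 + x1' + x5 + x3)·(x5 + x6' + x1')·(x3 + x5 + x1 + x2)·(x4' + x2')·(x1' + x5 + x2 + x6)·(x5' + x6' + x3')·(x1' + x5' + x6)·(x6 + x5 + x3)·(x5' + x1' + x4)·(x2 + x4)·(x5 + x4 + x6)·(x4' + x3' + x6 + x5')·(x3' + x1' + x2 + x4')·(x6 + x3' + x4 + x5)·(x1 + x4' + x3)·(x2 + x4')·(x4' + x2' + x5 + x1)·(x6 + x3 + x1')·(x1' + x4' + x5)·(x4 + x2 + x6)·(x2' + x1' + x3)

Satisfiable

Case x4 = 0:
The clause (x3') is unit, so x3 = 0.
The clause (x2) is unit, so x2 = 1.
The clause (x1') is unit, so x1 = 0.
The clause (x5) is unit, so x5 = 1.
No clause remains; x6 is free.
A satisfying assignment: x1=0, x2=1, x3=0, x4=0, x5=1, x6=1.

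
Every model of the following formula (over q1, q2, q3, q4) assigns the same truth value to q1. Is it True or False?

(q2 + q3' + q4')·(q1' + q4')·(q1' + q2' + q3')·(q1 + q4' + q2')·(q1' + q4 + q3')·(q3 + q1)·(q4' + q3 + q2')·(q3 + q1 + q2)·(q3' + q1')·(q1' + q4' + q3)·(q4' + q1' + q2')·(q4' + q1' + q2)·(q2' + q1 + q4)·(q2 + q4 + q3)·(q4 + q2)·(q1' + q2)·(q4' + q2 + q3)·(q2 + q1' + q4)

Suppose q1 = 0.
Unit clause (q3) forces q3 = 1.
Suppose q2 = 1.
Unit clause (q4') forces q4 = 0.
That conflicts with the unit clause (q4).
Undo q2 and try q2 = 0.
Unit clause (q4') forces q4 = 0.
That conflicts with the unit clause (q4).
Both values of q2 lead to a conflict.
So every satisfying assignment has q1 = True.

True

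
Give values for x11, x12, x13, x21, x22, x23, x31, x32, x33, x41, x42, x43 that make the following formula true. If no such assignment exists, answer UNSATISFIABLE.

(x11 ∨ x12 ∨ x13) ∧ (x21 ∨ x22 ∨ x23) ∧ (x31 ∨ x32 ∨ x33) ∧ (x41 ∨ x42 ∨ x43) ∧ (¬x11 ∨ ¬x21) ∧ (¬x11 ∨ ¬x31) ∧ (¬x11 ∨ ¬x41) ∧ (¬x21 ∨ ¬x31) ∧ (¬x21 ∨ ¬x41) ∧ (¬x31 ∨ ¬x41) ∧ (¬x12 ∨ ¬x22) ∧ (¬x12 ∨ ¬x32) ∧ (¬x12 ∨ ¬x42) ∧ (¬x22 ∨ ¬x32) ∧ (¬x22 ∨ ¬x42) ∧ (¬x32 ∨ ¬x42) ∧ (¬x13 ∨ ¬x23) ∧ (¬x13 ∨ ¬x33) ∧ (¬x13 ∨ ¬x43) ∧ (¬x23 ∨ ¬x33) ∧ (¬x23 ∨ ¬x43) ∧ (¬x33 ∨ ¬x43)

UNSATISFIABLE

Try x11 = False.
Try x12 = True.
(¬x22) alone gives x22 = False.
(¬x32) alone gives x32 = False.
(¬x42) alone gives x42 = False.
Try x21 = True.
(¬x31) alone gives x31 = False.
(x33) alone gives x33 = True.
(¬x41) alone gives x41 = False.
(x43) alone gives x43 = True.
Now (¬x43) is unsatisfied and unit — conflict.
Backtrack on x21: now try x21 = False.
(x23) alone gives x23 = True.
(¬x13) alone gives x13 = False.
(¬x33) alone gives x33 = False.
(x31) alone gives x31 = True.
(¬x41) alone gives x41 = False.
(x43) alone gives x43 = True.
Now (¬x43) is unsatisfied and unit — conflict.
Either choice for x21 ends in contradiction.
Backtrack on x12: now try x12 = False.
(x13) alone gives x13 = True.
(¬x23) alone gives x23 = False.
(¬x33) alone gives x33 = False.
(¬x43) alone gives x43 = False.
Try x21 = True.
(¬x31) alone gives x31 = False.
(x32) alone gives x32 = True.
(¬x41) alone gives x41 = False.
(x42) alone gives x42 = True.
Now (¬x42) is unsatisfied and unit — conflict.
Backtrack on x21: now try x21 = False.
(x22) alone gives x22 = True.
(¬x32) alone gives x32 = False.
(x31) alone gives x31 = True.
(¬x41) alone gives x41 = False.
(x42) alone gives x42 = True.
Now (¬x42) is unsatisfied and unit — conflict.
Either choice for x21 ends in contradiction.
Either choice for x12 ends in contradiction.
Backtrack on x11: now try x11 = True.
(¬x21) alone gives x21 = False.
(¬x31) alone gives x31 = False.
(¬x41) alone gives x41 = False.
Try x22 = True.
(¬x12) alone gives x12 = False.
(¬x32) alone gives x32 = False.
(x33) alone gives x33 = True.
(¬x42) alone gives x42 = False.
(x43) alone gives x43 = True.
Now (¬x43) is unsatisfied and unit — conflict.
Backtrack on x22: now try x22 = False.
(x23) alone gives x23 = True.
(¬x13) alone gives x13 = False.
(¬x33) alone gives x33 = False.
(x32) alone gives x32 = True.
(¬x12) alone gives x12 = False.
(¬x42) alone gives x42 = False.
(x43) alone gives x43 = True.
Now (¬x43) is unsatisfied and unit — conflict.
Either choice for x22 ends in contradiction.
Either choice for x11 ends in contradiction.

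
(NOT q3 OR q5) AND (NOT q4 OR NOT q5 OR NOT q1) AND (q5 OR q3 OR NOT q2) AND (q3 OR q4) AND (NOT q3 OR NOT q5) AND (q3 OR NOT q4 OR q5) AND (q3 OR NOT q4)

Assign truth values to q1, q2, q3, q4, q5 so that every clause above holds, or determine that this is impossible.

Branch on q3: set q3 = false.
(q4) alone gives q4 = true.
But (NOT q4) is also a unit clause — contradiction.
Undo q3 and try q3 = true.
(q5) alone gives q5 = true.
But (NOT q5) is also a unit clause — contradiction.
Either choice for q3 ends in contradiction.

UNSATISFIABLE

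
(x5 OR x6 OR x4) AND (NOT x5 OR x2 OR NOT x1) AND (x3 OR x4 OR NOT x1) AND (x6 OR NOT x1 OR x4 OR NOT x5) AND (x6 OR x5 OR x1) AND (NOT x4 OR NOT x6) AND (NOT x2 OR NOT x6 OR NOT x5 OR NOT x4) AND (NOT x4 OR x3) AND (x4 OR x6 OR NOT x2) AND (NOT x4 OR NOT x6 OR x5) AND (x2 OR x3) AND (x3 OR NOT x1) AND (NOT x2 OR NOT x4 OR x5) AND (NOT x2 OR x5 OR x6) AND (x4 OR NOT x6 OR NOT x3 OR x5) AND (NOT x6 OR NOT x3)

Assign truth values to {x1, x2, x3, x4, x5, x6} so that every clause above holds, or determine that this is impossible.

x1 ↦ false,  x2 ↦ true,  x3 ↦ true,  x4 ↦ true,  x5 ↦ true,  x6 ↦ false

Branch on x4: set x4 = true.
The clause (NOT x6) is unit, so x6 = false.
The clause (x3) is unit, so x3 = true.
Branch on x5: set x5 = true.
Branch on x2: set x2 = true.
No clause remains; x1 is free.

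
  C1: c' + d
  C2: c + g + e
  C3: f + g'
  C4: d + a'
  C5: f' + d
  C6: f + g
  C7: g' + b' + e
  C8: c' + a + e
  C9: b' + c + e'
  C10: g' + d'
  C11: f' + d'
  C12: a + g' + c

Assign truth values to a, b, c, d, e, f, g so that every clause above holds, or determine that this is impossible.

UNSATISFIABLE

Case c = 0:
Case g = 1:
The clause (f) is unit, so f = 1.
The clause (d) is unit, so d = 1.
That conflicts with the unit clause (d').
Backtrack on g: now try g = 0.
The clause (e) is unit, so e = 1.
The clause (f) is unit, so f = 1.
The clause (d) is unit, so d = 1.
That conflicts with the unit clause (d').
Neither g = 1 nor g = 0 works.
Backtrack on c: now try c = 1.
The clause (d) is unit, so d = 1.
The clause (g') is unit, so g = 0.
The clause (f) is unit, so f = 1.
That conflicts with the unit clause (f').
Neither c = 1 nor c = 0 works.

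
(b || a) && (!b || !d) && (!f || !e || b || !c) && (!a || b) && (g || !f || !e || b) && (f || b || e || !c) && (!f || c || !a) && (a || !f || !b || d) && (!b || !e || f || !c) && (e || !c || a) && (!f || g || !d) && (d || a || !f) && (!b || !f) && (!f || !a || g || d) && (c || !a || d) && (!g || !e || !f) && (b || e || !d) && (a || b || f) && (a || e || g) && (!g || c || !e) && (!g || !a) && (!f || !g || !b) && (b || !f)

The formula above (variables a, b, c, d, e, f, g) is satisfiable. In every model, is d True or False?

Suppose d = true.
(!b) alone gives b = false.
(a) alone gives a = true.
That conflicts with the unit clause (!a).
So every satisfying assignment has d = False.

False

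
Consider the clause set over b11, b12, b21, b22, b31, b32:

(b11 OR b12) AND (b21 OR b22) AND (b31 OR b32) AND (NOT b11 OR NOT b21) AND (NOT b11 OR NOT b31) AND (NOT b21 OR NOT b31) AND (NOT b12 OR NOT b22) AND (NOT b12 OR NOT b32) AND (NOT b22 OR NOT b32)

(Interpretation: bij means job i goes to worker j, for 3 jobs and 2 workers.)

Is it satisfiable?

Unsatisfiable

Try b11 = true.
The clause (NOT b21) is unit, so b21 = false.
The clause (b22) is unit, so b22 = true.
The clause (NOT b31) is unit, so b31 = false.
The clause (b32) is unit, so b32 = true.
That conflicts with the unit clause (NOT b32).
Backtrack on b11: now try b11 = false.
The clause (b12) is unit, so b12 = true.
The clause (NOT b22) is unit, so b22 = false.
The clause (b21) is unit, so b21 = true.
The clause (NOT b31) is unit, so b31 = false.
The clause (b32) is unit, so b32 = true.
That conflicts with the unit clause (NOT b32).
Both values of b11 lead to a conflict.
No assignment satisfies every clause.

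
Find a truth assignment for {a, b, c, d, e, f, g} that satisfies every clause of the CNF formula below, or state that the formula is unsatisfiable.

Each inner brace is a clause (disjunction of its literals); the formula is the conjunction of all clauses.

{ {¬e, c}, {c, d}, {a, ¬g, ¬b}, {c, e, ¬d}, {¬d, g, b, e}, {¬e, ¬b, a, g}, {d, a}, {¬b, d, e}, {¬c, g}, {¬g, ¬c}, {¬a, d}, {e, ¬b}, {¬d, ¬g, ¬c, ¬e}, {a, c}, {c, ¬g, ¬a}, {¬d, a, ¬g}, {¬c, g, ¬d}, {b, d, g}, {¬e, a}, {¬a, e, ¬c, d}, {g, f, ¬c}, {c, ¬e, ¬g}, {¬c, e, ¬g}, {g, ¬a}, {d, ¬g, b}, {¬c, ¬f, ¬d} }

Suppose e = False.
The clause (¬b) is unit, so b = False.
Suppose c = True.
The clause (g) is unit, so g = True.
That conflicts with the unit clause (¬g).
That branch fails; take c = False instead.
The clause (d) is unit, so d = True.
That conflicts with the unit clause (¬d).
Both values of c lead to a conflict.
That branch fails; take e = True instead.
The clause (c) is unit, so c = True.
The clause (g) is unit, so g = True.
That conflicts with the unit clause (¬g).
Both values of e lead to a conflict.

UNSATISFIABLE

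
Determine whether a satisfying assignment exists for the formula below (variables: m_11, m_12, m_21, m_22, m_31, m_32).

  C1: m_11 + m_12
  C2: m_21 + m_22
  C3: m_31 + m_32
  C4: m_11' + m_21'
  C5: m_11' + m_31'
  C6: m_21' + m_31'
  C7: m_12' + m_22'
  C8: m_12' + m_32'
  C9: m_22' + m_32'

Try m_11 = 1.
(m_21') alone gives m_21 = 0.
(m_22) alone gives m_22 = 1.
(m_31') alone gives m_31 = 0.
(m_32) alone gives m_32 = 1.
Now (m_32') is unsatisfied and unit — conflict.
Backtrack on m_11: now try m_11 = 0.
(m_12) alone gives m_12 = 1.
(m_22') alone gives m_22 = 0.
(m_21) alone gives m_21 = 1.
(m_31') alone gives m_31 = 0.
(m_32) alone gives m_32 = 1.
Now (m_32') is unsatisfied and unit — conflict.
Both values of m_11 lead to a conflict.
No assignment satisfies every clause.

Unsatisfiable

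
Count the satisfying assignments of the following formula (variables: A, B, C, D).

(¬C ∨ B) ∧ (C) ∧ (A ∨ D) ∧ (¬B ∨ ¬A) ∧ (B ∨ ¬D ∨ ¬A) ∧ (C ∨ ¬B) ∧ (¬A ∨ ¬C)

1

There are 2^4 = 16 truth assignments over (A, B, C, D).
Check each against the 7 clauses (columns in the order A, B, C, D):
  F F F F  ✗ fails (C)
  F F F T  ✗ fails (C)
  F F T F  ✗ fails (¬C ∨ B)
  F F T T  ✗ fails (¬C ∨ B)
  F T F F  ✗ fails (C)
  F T F T  ✗ fails (C)
  F T T F  ✗ fails (A ∨ D)
  F T T T  ✓ satisfies all
  T F F F  ✗ fails (C)
  T F F T  ✗ fails (C)
  T F T F  ✗ fails (¬C ∨ B)
  T F T T  ✗ fails (¬C ∨ B)
  T T F F  ✗ fails (C)
  T T F T  ✗ fails (C)
  T T T F  ✗ fails (¬B ∨ ¬A)
  T T T T  ✗ fails (¬B ∨ ¬A)
1 of the 16 rows is a model.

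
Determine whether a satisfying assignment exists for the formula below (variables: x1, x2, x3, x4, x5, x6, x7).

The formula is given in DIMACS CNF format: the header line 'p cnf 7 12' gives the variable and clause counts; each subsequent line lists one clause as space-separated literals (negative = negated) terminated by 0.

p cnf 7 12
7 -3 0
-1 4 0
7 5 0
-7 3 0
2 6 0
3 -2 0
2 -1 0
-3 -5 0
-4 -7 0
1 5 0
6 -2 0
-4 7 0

Branch on x7: set x7 = False.
Unit clause (¬x3) forces x3 = False.
Unit clause (x5) forces x5 = True.
Unit clause (¬x2) forces x2 = False.
Unit clause (x6) forces x6 = True.
Unit clause (¬x1) forces x1 = False.
Unit clause (¬x4) forces x4 = False.
This assignment satisfies each clause.
A satisfying assignment: x1=False; x2=False; x3=False; x4=False; x5=True; x6=True; x7=False.

Yes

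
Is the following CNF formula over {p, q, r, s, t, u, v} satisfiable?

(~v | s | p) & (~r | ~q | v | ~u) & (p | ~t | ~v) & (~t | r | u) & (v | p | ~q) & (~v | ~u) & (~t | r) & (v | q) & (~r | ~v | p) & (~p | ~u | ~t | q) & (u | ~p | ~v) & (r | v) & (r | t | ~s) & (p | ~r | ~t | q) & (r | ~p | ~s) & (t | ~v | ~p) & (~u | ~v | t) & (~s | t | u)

Try v = 0.
(q) alone gives q = 1.
(p) alone gives p = 1.
(r) alone gives r = 1.
(~u) alone gives u = 0.
Try s = 0.
Every clause is now satisfied; t is unconstrained.
A satisfying assignment: p ↦ 1,  q ↦ 1,  r ↦ 1,  s ↦ 0,  t ↦ 0,  u ↦ 0,  v ↦ 0.

Satisfiable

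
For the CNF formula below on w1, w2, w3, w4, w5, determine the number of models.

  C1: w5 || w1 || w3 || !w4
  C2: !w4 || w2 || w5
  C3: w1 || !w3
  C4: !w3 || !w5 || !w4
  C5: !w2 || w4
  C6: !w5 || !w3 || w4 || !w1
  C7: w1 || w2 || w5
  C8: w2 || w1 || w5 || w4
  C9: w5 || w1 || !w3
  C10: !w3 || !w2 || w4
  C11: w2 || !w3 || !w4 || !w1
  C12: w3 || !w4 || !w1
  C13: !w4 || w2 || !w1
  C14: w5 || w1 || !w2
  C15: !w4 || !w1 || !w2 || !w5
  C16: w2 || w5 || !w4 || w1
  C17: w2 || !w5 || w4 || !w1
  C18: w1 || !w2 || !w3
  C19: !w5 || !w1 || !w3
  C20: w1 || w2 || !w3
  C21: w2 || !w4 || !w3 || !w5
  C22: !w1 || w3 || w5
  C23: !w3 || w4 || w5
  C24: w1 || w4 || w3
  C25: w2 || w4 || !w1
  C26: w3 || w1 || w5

There are 2^5 = 32 truth assignments over (w1, w2, w3, w4, w5).
Split on w3. With w3 = true, the clauses containing w3 are satisfied and !w3 drops from the rest; 1 of the 2^4 = 16 assignments to the other variables satisfy what remains.
With w3 = false, by the same count on the reduced clause set, 2 assignments work.
Total: 1 + 2 = 3.

3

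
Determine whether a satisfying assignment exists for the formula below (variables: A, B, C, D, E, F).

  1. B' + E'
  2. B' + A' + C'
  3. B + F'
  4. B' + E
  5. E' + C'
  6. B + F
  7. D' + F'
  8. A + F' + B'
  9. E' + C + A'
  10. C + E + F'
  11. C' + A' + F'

Case B = 0:
(F') alone gives F = 0.
But (F) is also a unit clause — contradiction.
Undo B and try B = 1.
(E') alone gives E = 0.
But (E) is also a unit clause — contradiction.
Either choice for B ends in contradiction.
No assignment satisfies every clause.

No, unsatisfiable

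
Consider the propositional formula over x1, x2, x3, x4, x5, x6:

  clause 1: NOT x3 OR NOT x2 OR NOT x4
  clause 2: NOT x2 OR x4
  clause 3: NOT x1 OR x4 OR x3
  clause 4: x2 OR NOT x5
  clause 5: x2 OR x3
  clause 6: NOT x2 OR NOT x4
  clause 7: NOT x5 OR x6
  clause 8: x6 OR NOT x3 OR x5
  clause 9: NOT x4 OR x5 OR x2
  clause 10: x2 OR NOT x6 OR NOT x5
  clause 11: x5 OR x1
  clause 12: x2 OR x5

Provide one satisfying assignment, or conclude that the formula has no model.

Suppose x2 = false.
(NOT x5) alone gives x5 = false.
But (x5) is also a unit clause — contradiction.
Backtrack on x2: now try x2 = true.
(x4) alone gives x4 = true.
But (NOT x4) is also a unit clause — contradiction.
Both values of x2 lead to a conflict.

UNSATISFIABLE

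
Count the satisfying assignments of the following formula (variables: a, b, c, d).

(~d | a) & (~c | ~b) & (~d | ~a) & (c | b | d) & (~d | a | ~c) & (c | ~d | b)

4

There are 2^4 = 16 truth assignments over (a, b, c, d).
Check each against the 6 clauses (columns in the order a, b, c, d):
  F F F F  ✗ fails (c | b | d)
  F F F T  ✗ fails (~d | a)
  F F T F  ✓ satisfies all
  F F T T  ✗ fails (~d | a)
  F T F F  ✓ satisfies all
  F T F T  ✗ fails (~d | a)
  F T T F  ✗ fails (~c | ~b)
  F T T T  ✗ fails (~d | a)
  T F F F  ✗ fails (c | b | d)
  T F F T  ✗ fails (~d | ~a)
  T F T F  ✓ satisfies all
  T F T T  ✗ fails (~d | ~a)
  T T F F  ✓ satisfies all
  T T F T  ✗ fails (~d | ~a)
  T T T F  ✗ fails (~c | ~b)
  T T T T  ✗ fails (~c | ~b)
4 of the 16 rows are models.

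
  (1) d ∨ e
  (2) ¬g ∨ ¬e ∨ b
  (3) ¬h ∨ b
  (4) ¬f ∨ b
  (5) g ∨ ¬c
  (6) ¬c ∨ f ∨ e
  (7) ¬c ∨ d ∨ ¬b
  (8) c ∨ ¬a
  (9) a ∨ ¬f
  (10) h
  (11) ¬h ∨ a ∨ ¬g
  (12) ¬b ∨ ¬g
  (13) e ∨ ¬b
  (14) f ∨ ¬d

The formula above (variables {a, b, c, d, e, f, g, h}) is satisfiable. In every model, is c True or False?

False

Suppose c = True.
Unit clause (g) forces g = True.
Unit clause (h) forces h = True.
Unit clause (b) forces b = True.
That conflicts with the unit clause (¬b).
So every satisfying assignment has c = False.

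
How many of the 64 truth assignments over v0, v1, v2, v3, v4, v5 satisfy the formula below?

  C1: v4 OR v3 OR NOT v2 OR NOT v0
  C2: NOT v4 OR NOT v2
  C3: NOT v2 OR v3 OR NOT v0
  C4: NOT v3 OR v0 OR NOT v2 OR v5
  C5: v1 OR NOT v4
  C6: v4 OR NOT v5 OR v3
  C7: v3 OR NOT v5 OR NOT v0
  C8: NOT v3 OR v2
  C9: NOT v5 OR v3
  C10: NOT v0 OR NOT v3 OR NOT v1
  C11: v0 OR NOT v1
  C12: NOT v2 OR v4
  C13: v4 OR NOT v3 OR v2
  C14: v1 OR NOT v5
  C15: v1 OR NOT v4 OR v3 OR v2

There are 2^6 = 64 truth assignments over (v0, v1, v2, v3, v4, v5).
Split on v5. With v5 = true, the clauses containing v5 are satisfied and NOT v5 drops from the rest; 0 of the 2^5 = 32 assignments to the other variables satisfy what remains.
With v5 = false, by the same count on the reduced clause set, 4 assignments work.
Total: 0 + 4 = 4.

4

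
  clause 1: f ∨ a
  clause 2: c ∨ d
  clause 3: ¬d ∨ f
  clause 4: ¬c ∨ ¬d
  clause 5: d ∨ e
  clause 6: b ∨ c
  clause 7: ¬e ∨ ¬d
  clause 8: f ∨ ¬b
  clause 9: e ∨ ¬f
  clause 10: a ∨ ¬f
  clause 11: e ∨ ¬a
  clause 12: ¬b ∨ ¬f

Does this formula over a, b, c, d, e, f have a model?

Yes

Branch on f: set f = False.
Unit clause (a) forces a = True.
Unit clause (¬d) forces d = False.
Unit clause (c) forces c = True.
Unit clause (e) forces e = True.
Unit clause (¬b) forces b = False.
All clauses are satisfied.
A satisfying assignment: a=True,  b=False,  c=True,  d=False,  e=True,  f=False.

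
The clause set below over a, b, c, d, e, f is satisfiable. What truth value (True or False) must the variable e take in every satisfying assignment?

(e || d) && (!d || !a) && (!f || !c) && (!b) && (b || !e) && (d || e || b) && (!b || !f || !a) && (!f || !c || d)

False

Suppose e = true.
The clause (!b) is unit, so b = false.
That conflicts with the unit clause (b).
So every satisfying assignment has e = False.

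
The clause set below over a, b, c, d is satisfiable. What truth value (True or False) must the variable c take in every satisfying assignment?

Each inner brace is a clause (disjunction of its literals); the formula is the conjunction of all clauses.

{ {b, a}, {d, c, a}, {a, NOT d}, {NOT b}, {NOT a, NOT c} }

Suppose c = true.
The clause (NOT b) is unit, so b = false.
The clause (a) is unit, so a = true.
That conflicts with the unit clause (NOT a).
So every satisfying assignment has c = False.

False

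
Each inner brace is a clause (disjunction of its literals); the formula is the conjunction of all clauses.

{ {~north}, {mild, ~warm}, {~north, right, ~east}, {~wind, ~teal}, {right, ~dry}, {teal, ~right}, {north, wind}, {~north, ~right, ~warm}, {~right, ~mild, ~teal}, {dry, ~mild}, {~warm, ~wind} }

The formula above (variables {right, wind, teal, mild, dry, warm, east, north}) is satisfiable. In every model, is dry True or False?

Suppose dry = 1.
The clause (~north) is unit, so north = 0.
The clause (right) is unit, so right = 1.
The clause (teal) is unit, so teal = 1.
The clause (~wind) is unit, so wind = 0.
But (wind) is also a unit clause — contradiction.
So every satisfying assignment has dry = False.

False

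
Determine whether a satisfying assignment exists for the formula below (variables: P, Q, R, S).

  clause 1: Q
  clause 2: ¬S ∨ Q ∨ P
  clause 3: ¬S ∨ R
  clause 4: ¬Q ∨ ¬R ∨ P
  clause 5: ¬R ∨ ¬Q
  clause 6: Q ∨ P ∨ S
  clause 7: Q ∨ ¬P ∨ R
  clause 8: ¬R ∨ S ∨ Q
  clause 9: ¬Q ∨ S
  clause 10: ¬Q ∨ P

The clause (Q) is unit, so Q = True.
The clause (¬R) is unit, so R = False.
The clause (¬S) is unit, so S = False.
Now (S) is unsatisfied and unit — conflict.
No assignment satisfies every clause.

No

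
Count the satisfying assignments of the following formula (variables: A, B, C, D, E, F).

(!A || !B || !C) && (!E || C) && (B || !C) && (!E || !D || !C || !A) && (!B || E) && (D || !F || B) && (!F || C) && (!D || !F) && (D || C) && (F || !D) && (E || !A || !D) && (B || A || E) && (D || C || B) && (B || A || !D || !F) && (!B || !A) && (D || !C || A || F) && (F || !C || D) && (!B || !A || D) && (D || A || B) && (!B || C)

There are 2^6 = 64 truth assignments over (A, B, C, D, E, F).
Split on C. With C = true, the clauses containing C are satisfied and !C drops from the rest; 1 of the 2^5 = 32 assignments to the other variables satisfy what remains.
With C = false, by the same count on the reduced clause set, 0 assignments work.
(One model: A=F, B=T, C=T, D=F, E=T, F=T.)
Total: 1 + 0 = 1.

1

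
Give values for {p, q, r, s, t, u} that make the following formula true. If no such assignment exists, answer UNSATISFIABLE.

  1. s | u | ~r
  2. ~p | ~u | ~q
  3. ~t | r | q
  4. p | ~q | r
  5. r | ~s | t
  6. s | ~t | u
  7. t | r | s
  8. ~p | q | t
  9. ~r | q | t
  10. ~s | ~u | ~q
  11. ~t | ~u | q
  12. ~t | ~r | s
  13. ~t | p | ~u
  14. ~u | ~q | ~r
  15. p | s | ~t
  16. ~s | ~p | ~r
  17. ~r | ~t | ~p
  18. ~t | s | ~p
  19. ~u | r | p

Branch on s: set s = 1.
Branch on r: set r = 1.
Unit clause (~p) forces p = 0.
Branch on q: set q = 0.
Unit clause (t) forces t = 1.
Unit clause (~u) forces u = 0.
All clauses are satisfied.

p ↦ 0; q ↦ 0; r ↦ 1; s ↦ 1; t ↦ 1; u ↦ 0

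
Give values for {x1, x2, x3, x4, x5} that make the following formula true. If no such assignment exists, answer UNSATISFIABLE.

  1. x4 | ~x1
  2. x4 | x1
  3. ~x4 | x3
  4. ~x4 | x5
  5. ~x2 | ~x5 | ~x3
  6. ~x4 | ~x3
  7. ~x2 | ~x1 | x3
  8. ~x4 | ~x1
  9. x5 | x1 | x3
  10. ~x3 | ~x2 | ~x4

UNSATISFIABLE

Suppose x4 = 1.
From the singleton clause (x3), x3 = 1.
Now (~x3) is unsatisfied and unit — conflict.
Backtrack on x4: now try x4 = 0.
From the singleton clause (~x1), x1 = 0.
Now (x1) is unsatisfied and unit — conflict.
Both values of x4 lead to a conflict.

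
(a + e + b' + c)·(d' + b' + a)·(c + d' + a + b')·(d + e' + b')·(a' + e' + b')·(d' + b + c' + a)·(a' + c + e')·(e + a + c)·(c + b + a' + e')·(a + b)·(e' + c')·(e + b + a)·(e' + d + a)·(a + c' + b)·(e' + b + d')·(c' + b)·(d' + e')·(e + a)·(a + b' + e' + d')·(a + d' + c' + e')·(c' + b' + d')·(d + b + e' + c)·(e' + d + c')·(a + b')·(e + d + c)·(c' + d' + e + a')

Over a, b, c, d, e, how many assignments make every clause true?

3

There are 2^5 = 32 truth assignments over (a, b, c, d, e).
Split on d. With d = 1, the clauses containing d are satisfied and d' drops from the rest; 2 of the 2^4 = 16 assignments to the other variables satisfy what remains.
With d = 0, by the same count on the reduced clause set, 1 assignment works.
(One model: a=T, b=F, c=F, d=T, e=F.)
Total: 2 + 1 = 3.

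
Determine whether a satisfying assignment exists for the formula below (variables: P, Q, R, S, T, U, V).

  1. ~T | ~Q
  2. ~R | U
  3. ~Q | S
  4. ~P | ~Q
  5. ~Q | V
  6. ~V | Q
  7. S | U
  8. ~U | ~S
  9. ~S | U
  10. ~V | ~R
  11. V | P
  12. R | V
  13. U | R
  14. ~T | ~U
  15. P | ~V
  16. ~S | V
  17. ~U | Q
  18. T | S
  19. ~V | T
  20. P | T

Case T = 0:
(S) alone gives S = 1.
(~U) alone gives U = 0.
Now (U) is unsatisfied and unit — conflict.
So T must be the other value — set T = 1.
(~Q) alone gives Q = 0.
(~V) alone gives V = 0.
(P) alone gives P = 1.
(R) alone gives R = 1.
(U) alone gives U = 1.
Now (~U) is unsatisfied and unit — conflict.
Neither T = 1 nor T = 0 works.
No assignment satisfies every clause.

No, unsatisfiable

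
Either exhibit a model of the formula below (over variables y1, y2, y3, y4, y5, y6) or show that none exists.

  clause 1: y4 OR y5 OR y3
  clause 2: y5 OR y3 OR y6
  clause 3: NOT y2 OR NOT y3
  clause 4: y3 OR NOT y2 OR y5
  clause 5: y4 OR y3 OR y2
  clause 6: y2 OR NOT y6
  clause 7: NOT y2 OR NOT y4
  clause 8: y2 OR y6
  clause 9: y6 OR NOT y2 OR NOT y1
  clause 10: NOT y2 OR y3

UNSATISFIABLE

Suppose y2 = false.
(NOT y6) alone gives y6 = false.
That conflicts with the unit clause (y6).
That branch fails; take y2 = true instead.
(NOT y3) alone gives y3 = false.
That conflicts with the unit clause (y3).
Both values of y2 lead to a conflict.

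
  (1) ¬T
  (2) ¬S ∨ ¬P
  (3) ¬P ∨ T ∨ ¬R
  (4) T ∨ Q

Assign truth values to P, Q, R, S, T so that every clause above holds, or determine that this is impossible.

P ↦ False,  Q ↦ True,  R ↦ False,  S ↦ False,  T ↦ False

From the singleton clause (¬T), T = False.
From the singleton clause (Q), Q = True.
Suppose S = False.
Suppose P = False.
No clause remains; R is free.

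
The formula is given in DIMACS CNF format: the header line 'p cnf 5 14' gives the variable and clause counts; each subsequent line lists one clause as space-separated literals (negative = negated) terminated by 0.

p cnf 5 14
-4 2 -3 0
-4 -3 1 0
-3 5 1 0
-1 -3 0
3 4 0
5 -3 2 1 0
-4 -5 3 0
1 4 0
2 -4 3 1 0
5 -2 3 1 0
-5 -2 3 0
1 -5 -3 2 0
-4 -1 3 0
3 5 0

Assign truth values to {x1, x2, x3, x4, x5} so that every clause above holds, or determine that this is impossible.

UNSATISFIABLE

Suppose x1 = False.
(x4) alone gives x4 = True.
(¬x3) alone gives x3 = False.
(¬x5) alone gives x5 = False.
That conflicts with the unit clause (x5).
Backtrack on x1: now try x1 = True.
(¬x3) alone gives x3 = False.
(x4) alone gives x4 = True.
That conflicts with the unit clause (¬x4).
Neither x1 = True nor x1 = False works.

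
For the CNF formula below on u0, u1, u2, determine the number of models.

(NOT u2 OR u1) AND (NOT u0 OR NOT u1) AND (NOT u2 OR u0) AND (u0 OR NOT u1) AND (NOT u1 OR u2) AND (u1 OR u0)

1

There are 2^3 = 8 truth assignments over (u0, u1, u2).
Split on u1. With u1 = true, the clauses containing u1 are satisfied and NOT u1 drops from the rest; 0 of the 2^2 = 4 assignments to the other variables satisfy what remains.
With u1 = false, by the same count on the reduced clause set, 1 assignment works.
(One model: u0=T, u1=F, u2=F.)
Total: 0 + 1 = 1.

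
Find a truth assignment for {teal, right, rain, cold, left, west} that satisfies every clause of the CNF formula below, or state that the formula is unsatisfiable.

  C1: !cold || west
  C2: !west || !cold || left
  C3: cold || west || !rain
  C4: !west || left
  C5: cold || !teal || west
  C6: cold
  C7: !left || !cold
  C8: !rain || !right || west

UNSATISFIABLE

The clause (cold) is unit, so cold = true.
The clause (west) is unit, so west = true.
The clause (left) is unit, so left = true.
Now (!left) is unsatisfied and unit — conflict.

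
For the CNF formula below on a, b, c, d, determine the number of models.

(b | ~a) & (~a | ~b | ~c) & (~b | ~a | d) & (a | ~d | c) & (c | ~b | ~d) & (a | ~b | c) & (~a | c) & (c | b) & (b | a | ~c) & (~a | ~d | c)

2

There are 2^4 = 16 truth assignments over (a, b, c, d).
Check each against the 10 clauses (columns in the order a, b, c, d):
  F F F F  ✗ fails (c | b)
  F F F T  ✗ fails (a | ~d | c)
  F F T F  ✗ fails (b | a | ~c)
  F F T T  ✗ fails (b | a | ~c)
  F T F F  ✗ fails (a | ~b | c)
  F T F T  ✗ fails (a | ~d | c)
  F T T F  ✓ satisfies all
  F T T T  ✓ satisfies all
  T F F F  ✗ fails (b | ~a)
  T F F T  ✗ fails (b | ~a)
  T F T F  ✗ fails (b | ~a)
  T F T T  ✗ fails (b | ~a)
  T T F F  ✗ fails (~b | ~a | d)
  T T F T  ✗ fails (c | ~b | ~d)
  T T T F  ✗ fails (~a | ~b | ~c)
  T T T T  ✗ fails (~a | ~b | ~c)
2 of the 16 rows are models.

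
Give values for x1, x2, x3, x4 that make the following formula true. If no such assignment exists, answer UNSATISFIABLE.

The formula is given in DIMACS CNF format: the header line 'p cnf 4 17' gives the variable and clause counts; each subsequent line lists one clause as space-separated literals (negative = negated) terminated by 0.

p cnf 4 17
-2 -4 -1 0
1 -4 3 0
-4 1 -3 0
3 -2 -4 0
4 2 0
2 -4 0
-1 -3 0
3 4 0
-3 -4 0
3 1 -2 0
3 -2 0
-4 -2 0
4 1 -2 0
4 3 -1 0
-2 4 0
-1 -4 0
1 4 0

Branch on x4: set x4 = True.
From the singleton clause (x2), x2 = True.
That conflicts with the unit clause (¬x2).
So x4 must be the other value — set x4 = False.
From the singleton clause (x2), x2 = True.
That conflicts with the unit clause (¬x2).
Both values of x4 lead to a conflict.

UNSATISFIABLE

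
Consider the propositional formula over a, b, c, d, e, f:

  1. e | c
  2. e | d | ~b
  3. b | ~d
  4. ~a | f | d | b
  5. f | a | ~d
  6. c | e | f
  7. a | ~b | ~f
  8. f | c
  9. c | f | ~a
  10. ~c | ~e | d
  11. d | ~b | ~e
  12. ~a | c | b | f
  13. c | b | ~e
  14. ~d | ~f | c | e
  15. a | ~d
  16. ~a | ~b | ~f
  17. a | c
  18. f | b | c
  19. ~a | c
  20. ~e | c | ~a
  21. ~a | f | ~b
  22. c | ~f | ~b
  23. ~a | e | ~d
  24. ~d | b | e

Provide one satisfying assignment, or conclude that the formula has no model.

Branch on e: set e = 0.
The clause (c) is unit, so c = 1.
Branch on d: set d = 0.
The clause (~b) is unit, so b = 0.
Branch on a: set a = 0.
No clause remains; f is free.

a=0,  b=0,  c=1,  d=0,  e=0,  f=0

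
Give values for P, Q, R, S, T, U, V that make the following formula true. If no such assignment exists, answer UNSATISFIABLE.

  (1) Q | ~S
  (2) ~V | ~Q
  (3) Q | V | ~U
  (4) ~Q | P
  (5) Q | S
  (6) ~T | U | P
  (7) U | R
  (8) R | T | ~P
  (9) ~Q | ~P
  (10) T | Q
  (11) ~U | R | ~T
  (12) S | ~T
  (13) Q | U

Branch on Q: set Q = 1.
(~V) alone gives V = 0.
(P) alone gives P = 1.
That conflicts with the unit clause (~P).
Undo Q and try Q = 0.
(~S) alone gives S = 0.
That conflicts with the unit clause (S).
Neither Q = 1 nor Q = 0 works.

UNSATISFIABLE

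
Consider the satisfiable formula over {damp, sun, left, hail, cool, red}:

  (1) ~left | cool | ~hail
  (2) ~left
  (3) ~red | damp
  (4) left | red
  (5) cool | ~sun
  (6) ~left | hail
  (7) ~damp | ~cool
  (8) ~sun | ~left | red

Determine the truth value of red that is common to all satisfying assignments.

True

Suppose red = 0.
The clause (~left) is unit, so left = 0.
But (left) is also a unit clause — contradiction.
So every satisfying assignment has red = True.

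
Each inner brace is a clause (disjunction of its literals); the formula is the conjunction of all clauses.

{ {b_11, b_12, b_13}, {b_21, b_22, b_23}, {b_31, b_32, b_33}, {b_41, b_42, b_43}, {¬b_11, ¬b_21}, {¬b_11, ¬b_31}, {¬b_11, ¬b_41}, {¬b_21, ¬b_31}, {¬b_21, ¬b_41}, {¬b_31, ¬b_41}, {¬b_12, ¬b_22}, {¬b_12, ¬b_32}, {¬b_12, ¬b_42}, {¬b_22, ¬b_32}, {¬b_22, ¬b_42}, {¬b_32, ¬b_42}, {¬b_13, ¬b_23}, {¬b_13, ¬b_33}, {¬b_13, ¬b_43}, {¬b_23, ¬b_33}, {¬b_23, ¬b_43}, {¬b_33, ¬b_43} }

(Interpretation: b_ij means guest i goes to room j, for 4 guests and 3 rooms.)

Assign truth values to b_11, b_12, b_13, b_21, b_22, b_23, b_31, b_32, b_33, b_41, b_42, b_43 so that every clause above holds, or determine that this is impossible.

UNSATISFIABLE

Suppose b_11 = False.
Suppose b_12 = True.
From the singleton clause (¬b_22), b_22 = False.
From the singleton clause (¬b_32), b_32 = False.
From the singleton clause (¬b_42), b_42 = False.
Suppose b_21 = True.
From the singleton clause (¬b_31), b_31 = False.
From the singleton clause (b_33), b_33 = True.
From the singleton clause (¬b_41), b_41 = False.
From the singleton clause (b_43), b_43 = True.
Now (¬b_43) is unsatisfied and unit — conflict.
So b_21 must be the other value — set b_21 = False.
From the singleton clause (b_23), b_23 = True.
From the singleton clause (¬b_13), b_13 = False.
From the singleton clause (¬b_33), b_33 = False.
From the singleton clause (b_31), b_31 = True.
From the singleton clause (¬b_41), b_41 = False.
From the singleton clause (b_43), b_43 = True.
Now (¬b_43) is unsatisfied and unit — conflict.
Either choice for b_21 ends in contradiction.
So b_12 must be the other value — set b_12 = False.
From the singleton clause (b_13), b_13 = True.
From the singleton clause (¬b_23), b_23 = False.
From the singleton clause (¬b_33), b_33 = False.
From the singleton clause (¬b_43), b_43 = False.
Suppose b_21 = True.
From the singleton clause (¬b_31), b_31 = False.
From the singleton clause (b_32), b_32 = True.
From the singleton clause (¬b_41), b_41 = False.
From the singleton clause (b_42), b_42 = True.
Now (¬b_42) is unsatisfied and unit — conflict.
So b_21 must be the other value — set b_21 = False.
From the singleton clause (b_22), b_22 = True.
From the singleton clause (¬b_32), b_32 = False.
From the singleton clause (b_31), b_31 = True.
From the singleton clause (¬b_41), b_41 = False.
From the singleton clause (b_42), b_42 = True.
Now (¬b_42) is unsatisfied and unit — conflict.
Either choice for b_21 ends in contradiction.
Either choice for b_12 ends in contradiction.
So b_11 must be the other value — set b_11 = True.
From the singleton clause (¬b_21), b_21 = False.
From the singleton clause (¬b_31), b_31 = False.
From the singleton clause (¬b_41), b_41 = False.
Suppose b_22 = True.
From the singleton clause (¬b_12), b_12 = False.
From the singleton clause (¬b_32), b_32 = False.
From the singleton clause (b_33), b_33 = True.
From the singleton clause (¬b_42), b_42 = False.
From the singleton clause (b_43), b_43 = True.
Now (¬b_43) is unsatisfied and unit — conflict.
So b_22 must be the other value — set b_22 = False.
From the singleton clause (b_23), b_23 = True.
From the singleton clause (¬b_13), b_13 = False.
From the singleton clause (¬b_33), b_33 = False.
From the singleton clause (b_32), b_32 = True.
From the singleton clause (¬b_12), b_12 = False.
From the singleton clause (¬b_42), b_42 = False.
From the singleton clause (b_43), b_43 = True.
Now (¬b_43) is unsatisfied and unit — conflict.
Either choice for b_22 ends in contradiction.
Either choice for b_11 ends in contradiction.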